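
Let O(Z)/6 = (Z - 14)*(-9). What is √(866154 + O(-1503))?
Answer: 2*√237018 ≈ 973.69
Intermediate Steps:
O(Z) = 756 - 54*Z (O(Z) = 6*((Z - 14)*(-9)) = 6*((-14 + Z)*(-9)) = 6*(126 - 9*Z) = 756 - 54*Z)
√(866154 + O(-1503)) = √(866154 + (756 - 54*(-1503))) = √(866154 + (756 + 81162)) = √(866154 + 81918) = √948072 = 2*√237018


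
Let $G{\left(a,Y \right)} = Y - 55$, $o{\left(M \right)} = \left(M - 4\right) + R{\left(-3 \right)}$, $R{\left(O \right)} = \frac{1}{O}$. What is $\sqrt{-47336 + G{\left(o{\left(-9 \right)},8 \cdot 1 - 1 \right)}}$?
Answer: $2 i \sqrt{11846} \approx 217.68 i$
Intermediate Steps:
$o{\left(M \right)} = - \frac{13}{3} + M$ ($o{\left(M \right)} = \left(M - 4\right) + \frac{1}{-3} = \left(-4 + M\right) - \frac{1}{3} = - \frac{13}{3} + M$)
$G{\left(a,Y \right)} = -55 + Y$ ($G{\left(a,Y \right)} = Y - 55 = -55 + Y$)
$\sqrt{-47336 + G{\left(o{\left(-9 \right)},8 \cdot 1 - 1 \right)}} = \sqrt{-47336 + \left(-55 + \left(8 \cdot 1 - 1\right)\right)} = \sqrt{-47336 + \left(-55 + \left(8 - 1\right)\right)} = \sqrt{-47336 + \left(-55 + 7\right)} = \sqrt{-47336 - 48} = \sqrt{-47384} = 2 i \sqrt{11846}$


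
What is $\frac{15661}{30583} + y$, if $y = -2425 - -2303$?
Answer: $- \frac{3715465}{30583} \approx -121.49$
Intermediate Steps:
$y = -122$ ($y = -2425 + 2303 = -122$)
$\frac{15661}{30583} + y = \frac{15661}{30583} - 122 = - \frac{3715465}{30583}$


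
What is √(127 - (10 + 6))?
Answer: √111 ≈ 10.536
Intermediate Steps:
√(127 - (10 + 6)) = √(127 - 1*16) = √(127 - 16) = √111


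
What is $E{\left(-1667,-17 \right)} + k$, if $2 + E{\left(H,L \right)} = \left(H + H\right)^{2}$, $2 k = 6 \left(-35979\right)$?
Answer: $11007617$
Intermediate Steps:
$k = -107937$ ($k = \frac{6 \left(-35979\right)}{2} = \frac{1}{2} \left(-215874\right) = -107937$)
$E{\left(H,L \right)} = -2 + 4 H^{2}$ ($E{\left(H,L \right)} = -2 + \left(H + H\right)^{2} = -2 + \left(2 H\right)^{2} = -2 + 4 H^{2}$)
$E{\left(-1667,-17 \right)} + k = \left(-2 + 4 \left(-1667\right)^{2}\right) - 107937 = \left(-2 + 4 \cdot 2778889\right) - 107937 = \left(-2 + 11115556\right) - 107937 = 11115554 - 107937 = 11007617$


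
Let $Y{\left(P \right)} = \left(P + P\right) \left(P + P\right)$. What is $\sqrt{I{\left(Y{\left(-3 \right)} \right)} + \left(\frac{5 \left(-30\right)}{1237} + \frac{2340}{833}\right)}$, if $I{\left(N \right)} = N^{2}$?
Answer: $\frac{\sqrt{28140907828134}}{147203} \approx 36.037$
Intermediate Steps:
$Y{\left(P \right)} = 4 P^{2}$ ($Y{\left(P \right)} = 2 P 2 P = 4 P^{2}$)
$\sqrt{I{\left(Y{\left(-3 \right)} \right)} + \left(\frac{5 \left(-30\right)}{1237} + \frac{2340}{833}\right)} = \sqrt{\left(4 \left(-3\right)^{2}\right)^{2} + \left(\frac{5 \left(-30\right)}{1237} + \frac{2340}{833}\right)} = \sqrt{\left(4 \cdot 9\right)^{2} + \left(\left(-150\right) \frac{1}{1237} + 2340 \cdot \frac{1}{833}\right)} = \sqrt{36^{2} + \left(- \frac{150}{1237} + \frac{2340}{833}\right)} = \sqrt{1296 + \frac{2769630}{1030421}} = \sqrt{\frac{1338195246}{1030421}} = \frac{\sqrt{28140907828134}}{147203}$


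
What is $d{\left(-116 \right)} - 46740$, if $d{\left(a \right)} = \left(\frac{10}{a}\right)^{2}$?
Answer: $- \frac{157233335}{3364} \approx -46740.0$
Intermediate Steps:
$d{\left(a \right)} = \frac{100}{a^{2}}$
$d{\left(-116 \right)} - 46740 = \frac{100}{13456} - 46740 = 100 \cdot \frac{1}{13456} - 46740 = \frac{25}{3364} - 46740 = - \frac{157233335}{3364}$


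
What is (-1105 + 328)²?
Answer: 603729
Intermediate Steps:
(-1105 + 328)² = (-777)² = 603729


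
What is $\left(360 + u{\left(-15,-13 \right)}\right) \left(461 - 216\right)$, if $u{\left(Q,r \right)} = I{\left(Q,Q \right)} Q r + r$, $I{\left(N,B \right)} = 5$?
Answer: $323890$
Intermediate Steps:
$u{\left(Q,r \right)} = r + 5 Q r$ ($u{\left(Q,r \right)} = 5 Q r + r = r + 5 Q r$)
$\left(360 + u{\left(-15,-13 \right)}\right) \left(461 - 216\right) = \left(360 - 13 \left(1 + 5 \left(-15\right)\right)\right) \left(461 - 216\right) = \left(360 - 13 \left(1 - 75\right)\right) 245 = \left(360 - -962\right) 245 = \left(360 + 962\right) 245 = 1322 \cdot 245 = 323890$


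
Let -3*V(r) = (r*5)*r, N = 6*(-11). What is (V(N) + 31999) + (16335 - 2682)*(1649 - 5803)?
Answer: -56689823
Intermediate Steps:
N = -66
V(r) = -5*r²/3 (V(r) = -r*5*r/3 = -5*r*r/3 = -5*r²/3)
(V(N) + 31999) + (16335 - 2682)*(1649 - 5803) = (-5/3*(-66)² + 31999) + (16335 - 2682)*(1649 - 5803) = (-5/3*4356 + 31999) + 13653*(-4154) = (-7260 + 31999) - 56714562 = 24739 - 56714562 = -56689823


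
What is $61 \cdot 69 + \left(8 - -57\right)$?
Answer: $4274$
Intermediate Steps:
$61 \cdot 69 + \left(8 - -57\right) = 4209 + \left(8 + 57\right) = 4209 + 65 = 4274$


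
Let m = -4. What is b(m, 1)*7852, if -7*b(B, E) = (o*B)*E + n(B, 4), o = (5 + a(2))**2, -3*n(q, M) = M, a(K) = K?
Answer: 4648384/21 ≈ 2.2135e+5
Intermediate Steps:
n(q, M) = -M/3
o = 49 (o = (5 + 2)**2 = 7**2 = 49)
b(B, E) = 4/21 - 7*B*E (b(B, E) = -((49*B)*E - 1/3*4)/7 = -(49*B*E - 4/3)/7 = -(-4/3 + 49*B*E)/7 = 4/21 - 7*B*E)
b(m, 1)*7852 = (4/21 - 7*(-4)*1)*7852 = (4/21 + 28)*7852 = (592/21)*7852 = 4648384/21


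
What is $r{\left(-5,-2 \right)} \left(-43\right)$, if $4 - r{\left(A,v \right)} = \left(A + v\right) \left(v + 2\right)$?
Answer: $-172$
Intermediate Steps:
$r{\left(A,v \right)} = 4 - \left(2 + v\right) \left(A + v\right)$ ($r{\left(A,v \right)} = 4 - \left(A + v\right) \left(v + 2\right) = 4 - \left(A + v\right) \left(2 + v\right) = 4 - \left(2 + v\right) \left(A + v\right)$)
$r{\left(-5,-2 \right)} \left(-43\right) = \left(4 - \left(-2\right)^{2} - -10 - -4 - \left(-5\right) \left(-2\right)\right) \left(-43\right) = \left(4 - 4 + 10 + 4 - 10\right) \left(-43\right) = 4 \left(-43\right) = -172$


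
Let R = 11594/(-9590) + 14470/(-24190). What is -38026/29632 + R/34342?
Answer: -3786940875530079/2950876524645280 ≈ -1.2833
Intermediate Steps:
R = -20961308/11599105 (R = 11594*(-1/9590) + 14470*(-1/24190) = -5797/4795 - 1447/2419 = -20961308/11599105 ≈ -1.8071)
-38026/29632 + R/34342 = -38026/29632 - 20961308/11599105/34342 = -38026*1/29632 - 20961308/11599105*1/34342 = -19013/14816 - 10480654/199168231955 = -3786940875530079/2950876524645280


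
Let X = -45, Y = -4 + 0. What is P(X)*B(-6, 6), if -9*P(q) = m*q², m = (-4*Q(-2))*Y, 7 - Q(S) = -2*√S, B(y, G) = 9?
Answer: -226800 - 64800*I*√2 ≈ -2.268e+5 - 91641.0*I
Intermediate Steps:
Q(S) = 7 + 2*√S (Q(S) = 7 - (-2)*√S = 7 + 2*√S)
Y = -4
m = 112 + 32*I*√2 (m = -4*(7 + 2*√(-2))*(-4) = -4*(7 + 2*(I*√2))*(-4) = -4*(7 + 2*I*√2)*(-4) = (-28 - 8*I*√2)*(-4) = 112 + 32*I*√2 ≈ 112.0 + 45.255*I)
P(q) = -q²*(112 + 32*I*√2)/9 (P(q) = -(112 + 32*I*√2)*q²/9 = -q²*(112 + 32*I*√2)/9)
P(X)*B(-6, 6) = ((16/9)*(-45)²*(-7 - 2*I*√2))*9 = ((16/9)*2025*(-7 - 2*I*√2))*9 = (-25200 - 7200*I*√2)*9 = -226800 - 64800*I*√2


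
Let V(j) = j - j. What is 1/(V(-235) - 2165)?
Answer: -1/2165 ≈ -0.00046189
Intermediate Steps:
V(j) = 0
1/(V(-235) - 2165) = 1/(0 - 2165) = 1/(-2165) = -1/2165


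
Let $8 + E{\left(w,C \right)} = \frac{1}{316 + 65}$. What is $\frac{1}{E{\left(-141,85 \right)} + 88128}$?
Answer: $\frac{381}{33573721} \approx 1.1348 \cdot 10^{-5}$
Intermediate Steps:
$E{\left(w,C \right)} = - \frac{3047}{381}$ ($E{\left(w,C \right)} = -8 + \frac{1}{316 + 65} = -8 + \frac{1}{381} = - \frac{3047}{381}$)
$\frac{1}{E{\left(-141,85 \right)} + 88128} = \frac{1}{- \frac{3047}{381} + 88128} = \frac{1}{\frac{33573721}{381}} = \frac{381}{33573721}$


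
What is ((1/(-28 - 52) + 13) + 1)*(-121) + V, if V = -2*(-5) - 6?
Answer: -135079/80 ≈ -1688.5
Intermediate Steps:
V = 4 (V = 10 - 6 = 4)
((1/(-28 - 52) + 13) + 1)*(-121) + V = ((1/(-28 - 52) + 13) + 1)*(-121) + 4 = ((1/(-80) + 13) + 1)*(-121) + 4 = ((-1/80 + 13) + 1)*(-121) + 4 = (1039/80 + 1)*(-121) + 4 = (1119/80)*(-121) + 4 = -135399/80 + 4 = -135079/80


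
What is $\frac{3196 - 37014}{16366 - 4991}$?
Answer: $- \frac{33818}{11375} \approx -2.973$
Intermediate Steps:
$\frac{3196 - 37014}{16366 - 4991} = - \frac{33818}{11375}$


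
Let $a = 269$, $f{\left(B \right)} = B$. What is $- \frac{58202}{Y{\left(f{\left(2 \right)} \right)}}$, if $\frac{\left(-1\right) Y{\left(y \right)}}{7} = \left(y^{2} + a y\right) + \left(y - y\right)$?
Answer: $\frac{29101}{1897} \approx 15.341$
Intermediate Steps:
$Y{\left(y \right)} = - 1883 y - 7 y^{2}$ ($Y{\left(y \right)} = - 7 \left(\left(y^{2} + 269 y\right) + \left(y - y\right)\right) = - 7 \left(\left(y^{2} + 269 y\right) + 0\right) = - 7 \left(y^{2} + 269 y\right) = - 1883 y - 7 y^{2}$)
$- \frac{58202}{Y{\left(f{\left(2 \right)} \right)}} = - \frac{58202}{\left(-7\right) 2 \left(269 + 2\right)} = - \frac{58202}{\left(-7\right) 2 \cdot 271} = - \frac{58202}{-3794} = \left(-58202\right) \left(- \frac{1}{3794}\right) = \frac{29101}{1897}$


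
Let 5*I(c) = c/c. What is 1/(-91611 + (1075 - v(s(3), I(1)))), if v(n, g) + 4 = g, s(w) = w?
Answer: -5/452661 ≈ -1.1046e-5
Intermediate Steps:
I(c) = ⅕ (I(c) = (c/c)/5 = (⅕)*1 = ⅕)
v(n, g) = -4 + g
1/(-91611 + (1075 - v(s(3), I(1)))) = 1/(-91611 + (1075 - (-4 + ⅕))) = 1/(-91611 + (1075 - 1*(-19/5))) = 1/(-91611 + (1075 + 19/5)) = 1/(-91611 + 5394/5) = 1/(-452661/5) = -5/452661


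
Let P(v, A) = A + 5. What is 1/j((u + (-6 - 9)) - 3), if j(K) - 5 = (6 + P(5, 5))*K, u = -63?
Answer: -1/1291 ≈ -0.00077459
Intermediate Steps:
P(v, A) = 5 + A
j(K) = 5 + 16*K (j(K) = 5 + (6 + (5 + 5))*K = 5 + (6 + 10)*K = 5 + 16*K)
1/j((u + (-6 - 9)) - 3) = 1/(5 + 16*((-63 + (-6 - 9)) - 3)) = 1/(5 + 16*((-63 - 15) - 3)) = 1/(5 + 16*(-78 - 3)) = 1/(5 + 16*(-81)) = 1/(5 - 1296) = 1/(-1291) = -1/1291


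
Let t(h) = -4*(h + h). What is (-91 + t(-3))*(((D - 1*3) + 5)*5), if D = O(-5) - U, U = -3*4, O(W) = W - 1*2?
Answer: -2345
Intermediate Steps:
O(W) = -2 + W (O(W) = W - 2 = -2 + W)
U = -12
t(h) = -8*h
D = 5 (D = (-2 - 5) - 1*(-12) = -7 + 12 = 5)
(-91 + t(-3))*(((D - 1*3) + 5)*5) = (-91 - 8*(-3))*(((5 - 1*3) + 5)*5) = (-91 + 24)*(((5 - 3) + 5)*5) = -67*(2 + 5)*5 = -469*5 = -67*35 = -2345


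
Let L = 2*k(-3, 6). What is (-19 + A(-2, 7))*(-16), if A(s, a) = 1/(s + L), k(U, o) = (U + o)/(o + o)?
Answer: 944/3 ≈ 314.67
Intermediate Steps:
k(U, o) = (U + o)/(2*o) (k(U, o) = (U + o)/((2*o)) = (U + o)*(1/(2*o)) = (U + o)/(2*o))
L = 1/2 (L = 2*((1/2)*(-3 + 6)/6) = 2*((1/2)*(1/6)*3) = 2*(1/4) = 1/2 ≈ 0.50000)
A(s, a) = 1/(1/2 + s) (A(s, a) = 1/(s + 1/2) = 1/(1/2 + s))
(-19 + A(-2, 7))*(-16) = (-19 + 2/(1 + 2*(-2)))*(-16) = (-19 + 2/(1 - 4))*(-16) = (-19 + 2/(-3))*(-16) = (-19 + 2*(-1/3))*(-16) = (-19 - 2/3)*(-16) = -59/3*(-16) = 944/3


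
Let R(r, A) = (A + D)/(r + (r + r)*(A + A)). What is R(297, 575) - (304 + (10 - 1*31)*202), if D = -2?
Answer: 897072653/227799 ≈ 3938.0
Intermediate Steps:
R(r, A) = (-2 + A)/(r + 4*A*r) (R(r, A) = (A - 2)/(r + (r + r)*(A + A)) = (-2 + A)/(r + (2*r)*(2*A)) = (-2 + A)/(r + 4*A*r))
R(297, 575) - (304 + (10 - 1*31)*202) = (-2 + 575)/(297*(1 + 4*575)) - (304 + (10 - 1*31)*202) = (1/297)*573/(1 + 2300) - (304 + (10 - 31)*202) = (1/297)*573/2301 - (304 - 21*202) = (1/297)*(1/2301)*573 - (304 - 4242) = 191/227799 - 1*(-3938) = 191/227799 + 3938 = 897072653/227799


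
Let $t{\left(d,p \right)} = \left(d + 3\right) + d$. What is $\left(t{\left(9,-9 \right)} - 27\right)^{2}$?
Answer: $36$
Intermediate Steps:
$t{\left(d,p \right)} = 3 + 2 d$ ($t{\left(d,p \right)} = \left(3 + d\right) + d = 3 + 2 d$)
$\left(t{\left(9,-9 \right)} - 27\right)^{2} = \left(\left(3 + 2 \cdot 9\right) - 27\right)^{2} = \left(\left(3 + 18\right) - 27\right)^{2} = \left(21 - 27\right)^{2} = \left(-6\right)^{2} = 36$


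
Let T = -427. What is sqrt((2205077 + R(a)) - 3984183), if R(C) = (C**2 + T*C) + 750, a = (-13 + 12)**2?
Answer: I*sqrt(1778782) ≈ 1333.7*I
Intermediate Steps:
a = 1 (a = (-1)**2 = 1)
R(C) = 750 + C**2 - 427*C (R(C) = (C**2 - 427*C) + 750 = 750 + C**2 - 427*C)
sqrt((2205077 + R(a)) - 3984183) = sqrt((2205077 + (750 + 1**2 - 427*1)) - 3984183) = sqrt((2205077 + (750 + 1 - 427)) - 3984183) = sqrt((2205077 + 324) - 3984183) = sqrt(2205401 - 3984183) = sqrt(-1778782) = I*sqrt(1778782)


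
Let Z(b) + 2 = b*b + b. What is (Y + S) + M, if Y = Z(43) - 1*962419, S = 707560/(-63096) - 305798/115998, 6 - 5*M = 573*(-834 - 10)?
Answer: -219524359895099/254132285 ≈ -8.6382e+5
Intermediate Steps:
M = 483618/5 (M = 6/5 - 573*(-834 - 10)/5 = 6/5 - 573*(-844)/5 = 6/5 - ⅕*(-483612) = 6/5 + 483612/5 = 483618/5 ≈ 96724.)
Z(b) = -2 + b + b² (Z(b) = -2 + (b*b + b) = -2 + (b² + b) = -2 + (b + b²) = -2 + b + b²)
S = -703959552/50826457 (S = 707560*(-1/63096) - 305798*1/115998 = -88445/7887 - 152899/57999 = -703959552/50826457 ≈ -13.850)
Y = -960529 (Y = (-2 + 43 + 43²) - 1*962419 = (-2 + 43 + 1849) - 962419 = 1890 - 962419 = -960529)
(Y + S) + M = (-960529 - 703959552/50826457) + 483618/5 = -48820989875305/50826457 + 483618/5 = -219524359895099/254132285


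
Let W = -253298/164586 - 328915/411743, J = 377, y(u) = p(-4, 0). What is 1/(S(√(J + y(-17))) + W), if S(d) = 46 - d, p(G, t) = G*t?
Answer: 50128359214629763201548/1755880385802754377991327 + 1148096092245581756601*√377/1755880385802754377991327 ≈ 0.041244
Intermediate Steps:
y(u) = 0 (y(u) = -4*0 = 0)
W = -79214241302/33883566699 (W = -253298*1/164586 - 328915*1/411743 = -126649/82293 - 328915/411743 = -79214241302/33883566699 ≈ -2.3378)
1/(S(√(J + y(-17))) + W) = 1/((46 - √(377 + 0)) - 79214241302/33883566699) = 1/((46 - √377) - 79214241302/33883566699) = 1/(1479429826852/33883566699 - √377)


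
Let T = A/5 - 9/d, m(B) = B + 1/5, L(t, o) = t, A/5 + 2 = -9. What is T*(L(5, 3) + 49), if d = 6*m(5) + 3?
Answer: -11556/19 ≈ -608.21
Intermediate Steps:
A = -55 (A = -10 + 5*(-9) = -10 - 45 = -55)
m(B) = ⅕ + B (m(B) = B + ⅕ = ⅕ + B)
d = 171/5 (d = 6*(⅕ + 5) + 3 = 6*(26/5) + 3 = 156/5 + 3 = 171/5 ≈ 34.200)
T = -214/19 (T = -55/5 - 9/171/5 = -55*⅕ - 9*5/171 = -11 - 5/19 = -214/19 ≈ -11.263)
T*(L(5, 3) + 49) = -214*(5 + 49)/19 = -214/19*54 = -11556/19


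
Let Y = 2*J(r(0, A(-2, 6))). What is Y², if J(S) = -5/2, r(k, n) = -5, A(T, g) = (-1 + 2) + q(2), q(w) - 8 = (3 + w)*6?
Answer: 25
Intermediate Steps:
q(w) = 26 + 6*w (q(w) = 8 + (3 + w)*6 = 8 + (18 + 6*w) = 26 + 6*w)
A(T, g) = 39 (A(T, g) = (-1 + 2) + (26 + 6*2) = 1 + (26 + 12) = 1 + 38 = 39)
J(S) = -5/2 (J(S) = -5*½ = -5/2)
Y = -5 (Y = 2*(-5/2) = -5)
Y² = (-5)² = 25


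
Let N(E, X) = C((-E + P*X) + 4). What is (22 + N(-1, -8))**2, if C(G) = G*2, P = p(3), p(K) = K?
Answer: 256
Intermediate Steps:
P = 3
C(G) = 2*G
N(E, X) = 8 - 2*E + 6*X (N(E, X) = 2*((-E + 3*X) + 4) = 2*(4 - E + 3*X) = 8 - 2*E + 6*X)
(22 + N(-1, -8))**2 = (22 + (8 - 2*(-1) + 6*(-8)))**2 = (22 + (8 + 2 - 48))**2 = (22 - 38)**2 = (-16)**2 = 256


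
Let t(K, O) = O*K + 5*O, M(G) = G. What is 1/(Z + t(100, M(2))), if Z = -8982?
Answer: -1/8772 ≈ -0.00011400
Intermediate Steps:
t(K, O) = 5*O + K*O (t(K, O) = K*O + 5*O = 5*O + K*O)
1/(Z + t(100, M(2))) = 1/(-8982 + 2*(5 + 100)) = 1/(-8982 + 2*105) = 1/(-8982 + 210) = 1/(-8772) = -1/8772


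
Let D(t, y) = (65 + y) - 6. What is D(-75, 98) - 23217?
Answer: -23060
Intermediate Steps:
D(t, y) = 59 + y
D(-75, 98) - 23217 = (59 + 98) - 23217 = 157 - 23217 = -23060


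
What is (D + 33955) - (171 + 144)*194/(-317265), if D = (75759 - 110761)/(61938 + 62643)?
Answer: 89471624496797/2635012731 ≈ 33955.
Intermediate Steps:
D = -35002/124581 ≈ -0.28096
(D + 33955) - (171 + 144)*194/(-317265) = (-35002/124581 + 33955) - (171 + 144)*194/(-317265) = 4230112853/124581 - 315*194*(-1)/317265 = 4230112853/124581 - 61110*(-1)/317265 = 4230112853/124581 - 1*(-4074/21151) = 4230112853/124581 + 4074/21151 = 89471624496797/2635012731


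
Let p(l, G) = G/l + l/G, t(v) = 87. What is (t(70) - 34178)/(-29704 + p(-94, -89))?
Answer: 285205306/248486907 ≈ 1.1478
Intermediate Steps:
(t(70) - 34178)/(-29704 + p(-94, -89)) = (87 - 34178)/(-29704 + (-89/(-94) - 94/(-89))) = -34091/(-29704 + (-89*(-1/94) - 94*(-1/89))) = -34091/(-29704 + (89/94 + 94/89)) = -34091/(-29704 + 16757/8366) = -34091/(-248486907/8366) = -34091*(-8366/248486907) = 285205306/248486907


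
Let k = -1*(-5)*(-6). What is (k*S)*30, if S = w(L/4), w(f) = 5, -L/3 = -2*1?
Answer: -4500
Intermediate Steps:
k = -30 (k = 5*(-6) = -30)
L = 6 (L = -(-6) = -3*(-2) = 6)
S = 5
(k*S)*30 = -30*5*30 = -150*30 = -4500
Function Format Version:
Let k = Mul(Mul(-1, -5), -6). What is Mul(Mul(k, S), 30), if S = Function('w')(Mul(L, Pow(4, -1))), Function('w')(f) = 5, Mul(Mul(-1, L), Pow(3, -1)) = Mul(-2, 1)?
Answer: -4500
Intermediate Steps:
k = -30 (k = Mul(5, -6) = -30)
L = 6 (L = Mul(-3, Mul(-2, 1)) = Mul(-3, -2) = 6)
S = 5
Mul(Mul(k, S), 30) = Mul(Mul(-30, 5), 30) = Mul(-150, 30) = -4500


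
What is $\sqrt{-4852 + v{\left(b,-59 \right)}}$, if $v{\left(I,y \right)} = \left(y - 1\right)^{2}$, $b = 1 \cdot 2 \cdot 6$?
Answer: $2 i \sqrt{313} \approx 35.384 i$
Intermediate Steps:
$b = 12$ ($b = 2 \cdot 6 = 12$)
$v{\left(I,y \right)} = \left(-1 + y\right)^{2}$
$\sqrt{-4852 + v{\left(b,-59 \right)}} = \sqrt{-4852 + \left(-1 - 59\right)^{2}} = \sqrt{-4852 + \left(-60\right)^{2}} = \sqrt{-4852 + 3600} = \sqrt{-1252} = 2 i \sqrt{313}$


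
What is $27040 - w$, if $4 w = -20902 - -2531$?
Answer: $\frac{126531}{4} \approx 31633.0$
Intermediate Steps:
$w = - \frac{18371}{4}$ ($w = \frac{-20902 - -2531}{4} = \frac{-20902 + 2531}{4} = \frac{1}{4} \left(-18371\right) = - \frac{18371}{4} \approx -4592.8$)
$27040 - w = 27040 - - \frac{18371}{4} = 27040 + \frac{18371}{4} = \frac{126531}{4}$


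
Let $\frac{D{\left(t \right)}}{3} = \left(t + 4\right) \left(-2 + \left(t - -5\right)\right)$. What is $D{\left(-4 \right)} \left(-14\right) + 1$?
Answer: $1$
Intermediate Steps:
$D{\left(t \right)} = 3 \left(3 + t\right) \left(4 + t\right)$ ($D{\left(t \right)} = 3 \left(t + 4\right) \left(-2 + \left(t - -5\right)\right) = 3 \left(4 + t\right) \left(-2 + \left(t + 5\right)\right) = 3 \left(4 + t\right) \left(-2 + \left(5 + t\right)\right) = 3 \left(4 + t\right) \left(3 + t\right) = 3 \left(3 + t\right) \left(4 + t\right)$)
$D{\left(-4 \right)} \left(-14\right) + 1 = \left(36 + 3 \left(-4\right)^{2} + 21 \left(-4\right)\right) \left(-14\right) + 1 = \left(36 + 3 \cdot 16 - 84\right) \left(-14\right) + 1 = \left(36 + 48 - 84\right) \left(-14\right) + 1 = 0 \left(-14\right) + 1 = 0 + 1 = 1$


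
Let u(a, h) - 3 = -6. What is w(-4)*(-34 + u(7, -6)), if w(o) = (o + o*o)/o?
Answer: 111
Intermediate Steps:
u(a, h) = -3 (u(a, h) = 3 - 6 = -3)
w(o) = (o + o²)/o
w(-4)*(-34 + u(7, -6)) = (1 - 4)*(-34 - 3) = -3*(-37) = 111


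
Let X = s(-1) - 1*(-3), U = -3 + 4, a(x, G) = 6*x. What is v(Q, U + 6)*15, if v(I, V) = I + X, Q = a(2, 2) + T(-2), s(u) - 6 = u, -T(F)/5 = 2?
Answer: 150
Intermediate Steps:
T(F) = -10 (T(F) = -5*2 = -10)
s(u) = 6 + u
U = 1
Q = 2 (Q = 6*2 - 10 = 12 - 10 = 2)
X = 8 (X = (6 - 1) - 1*(-3) = 5 + 3 = 8)
v(I, V) = 8 + I (v(I, V) = I + 8 = 8 + I)
v(Q, U + 6)*15 = (8 + 2)*15 = 10*15 = 150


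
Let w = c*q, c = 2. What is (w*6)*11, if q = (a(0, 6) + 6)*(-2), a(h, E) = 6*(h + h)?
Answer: -1584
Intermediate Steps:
a(h, E) = 12*h (a(h, E) = 6*(2*h) = 12*h)
q = -12 (q = (12*0 + 6)*(-2) = (0 + 6)*(-2) = 6*(-2) = -12)
w = -24 (w = 2*(-12) = -24)
(w*6)*11 = -24*6*11 = -144*11 = -1584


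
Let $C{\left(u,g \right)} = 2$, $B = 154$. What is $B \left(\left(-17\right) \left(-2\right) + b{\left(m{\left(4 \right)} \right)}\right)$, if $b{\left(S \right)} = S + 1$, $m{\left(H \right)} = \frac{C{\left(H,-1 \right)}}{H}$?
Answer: $5467$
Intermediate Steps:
$m{\left(H \right)} = \frac{2}{H}$
$b{\left(S \right)} = 1 + S$
$B \left(\left(-17\right) \left(-2\right) + b{\left(m{\left(4 \right)} \right)}\right) = 154 \left(\left(-17\right) \left(-2\right) + \left(1 + \frac{2}{4}\right)\right) = 154 \left(34 + \left(1 + 2 \cdot \frac{1}{4}\right)\right) = 154 \left(34 + \left(1 + \frac{1}{2}\right)\right) = 154 \left(34 + \frac{3}{2}\right) = 154 \cdot \frac{71}{2} = 5467$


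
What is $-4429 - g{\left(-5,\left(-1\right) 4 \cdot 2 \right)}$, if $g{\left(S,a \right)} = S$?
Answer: $-4424$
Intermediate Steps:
$-4429 - g{\left(-5,\left(-1\right) 4 \cdot 2 \right)} = -4429 - -5 = -4429 + 5 = -4424$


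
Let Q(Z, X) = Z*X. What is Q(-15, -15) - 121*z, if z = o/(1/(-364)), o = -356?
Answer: -15679439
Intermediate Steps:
Q(Z, X) = X*Z
z = 129584 (z = -356/(1/(-364)) = -356/(-1/364) = -356*(-364) = 129584)
Q(-15, -15) - 121*z = -15*(-15) - 121*129584 = 225 - 15679664 = -15679439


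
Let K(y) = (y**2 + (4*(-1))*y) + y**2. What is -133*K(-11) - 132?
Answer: -38170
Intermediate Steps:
K(y) = -4*y + 2*y**2 (K(y) = (y**2 - 4*y) + y**2 = -4*y + 2*y**2)
-133*K(-11) - 132 = -266*(-11)*(-2 - 11) - 132 = -266*(-11)*(-13) - 132 = -133*286 - 132 = -38038 - 132 = -38170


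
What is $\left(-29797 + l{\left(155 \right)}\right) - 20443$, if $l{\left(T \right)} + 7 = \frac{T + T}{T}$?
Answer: $-50245$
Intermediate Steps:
$l{\left(T \right)} = -5$ ($l{\left(T \right)} = -7 + \frac{T + T}{T} = -7 + \frac{2 T}{T} = -7 + 2 = -5$)
$\left(-29797 + l{\left(155 \right)}\right) - 20443 = \left(-29797 - 5\right) - 20443 = -29802 - 20443 = -50245$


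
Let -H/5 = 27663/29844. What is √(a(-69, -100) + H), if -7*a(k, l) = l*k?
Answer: I*√1200593144415/34818 ≈ 31.47*I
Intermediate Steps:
H = -46105/9948 (H = -138315/29844 = -5*9221/9948 = -46105/9948 ≈ -4.6346)
a(k, l) = -k*l/7 (a(k, l) = -l*k/7 = -k*l/7)
√(a(-69, -100) + H) = √(-⅐*(-69)*(-100) - 46105/9948) = √(-6900/7 - 46105/9948) = √(-68963935/69636) = I*√1200593144415/34818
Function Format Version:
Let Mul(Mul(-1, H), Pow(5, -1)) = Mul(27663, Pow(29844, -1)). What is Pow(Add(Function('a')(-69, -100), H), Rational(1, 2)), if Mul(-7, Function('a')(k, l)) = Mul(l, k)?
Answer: Mul(Rational(1, 34818), I, Pow(1200593144415, Rational(1, 2))) ≈ Mul(31.470, I)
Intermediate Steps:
H = Rational(-46105, 9948) (H = Mul(-5, Mul(27663, Pow(29844, -1))) = Mul(-5, Mul(27663, Rational(1, 29844))) = Mul(-5, Rational(9221, 9948)) = Rational(-46105, 9948) ≈ -4.6346)
Function('a')(k, l) = Mul(Rational(-1, 7), k, l) (Function('a')(k, l) = Mul(Rational(-1, 7), Mul(l, k)) = Mul(Rational(-1, 7), Mul(k, l)) = Mul(Rational(-1, 7), k, l))
Pow(Add(Function('a')(-69, -100), H), Rational(1, 2)) = Pow(Add(Mul(Rational(-1, 7), -69, -100), Rational(-46105, 9948)), Rational(1, 2)) = Pow(Add(Rational(-6900, 7), Rational(-46105, 9948)), Rational(1, 2)) = Pow(Rational(-68963935, 69636), Rational(1, 2)) = Mul(Rational(1, 34818), I, Pow(1200593144415, Rational(1, 2)))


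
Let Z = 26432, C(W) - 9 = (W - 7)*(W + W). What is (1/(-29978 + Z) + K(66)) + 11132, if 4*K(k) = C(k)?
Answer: 92772223/7092 ≈ 13081.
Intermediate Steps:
C(W) = 9 + 2*W*(-7 + W) (C(W) = 9 + (W - 7)*(W + W) = 9 + (-7 + W)*(2*W) = 9 + 2*W*(-7 + W))
K(k) = 9/4 + k²/2 - 7*k/2 (K(k) = (9 - 14*k + 2*k²)/4 = 9/4 + k²/2 - 7*k/2)
(1/(-29978 + Z) + K(66)) + 11132 = (1/(-29978 + 26432) + (9/4 + (½)*66² - 7/2*66)) + 11132 = (1/(-3546) + (9/4 + (½)*4356 - 231)) + 11132 = (-1/3546 + (9/4 + 2178 - 231)) + 11132 = (-1/3546 + 7797/4) + 11132 = 13824079/7092 + 11132 = 92772223/7092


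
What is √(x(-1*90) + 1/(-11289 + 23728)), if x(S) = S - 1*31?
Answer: I*√18722162802/12439 ≈ 11.0*I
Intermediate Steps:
x(S) = -31 + S (x(S) = S - 31 = -31 + S)
√(x(-1*90) + 1/(-11289 + 23728)) = √((-31 - 1*90) + 1/(-11289 + 23728)) = √((-31 - 90) + 1/12439) = √(-121 + 1/12439) = √(-1505118/12439) = I*√18722162802/12439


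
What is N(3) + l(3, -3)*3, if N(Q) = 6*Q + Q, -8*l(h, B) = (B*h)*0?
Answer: 21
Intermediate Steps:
l(h, B) = 0 (l(h, B) = -B*h*0/8 = -1/8*0 = 0)
N(Q) = 7*Q
N(3) + l(3, -3)*3 = 7*3 + 0*3 = 21 + 0 = 21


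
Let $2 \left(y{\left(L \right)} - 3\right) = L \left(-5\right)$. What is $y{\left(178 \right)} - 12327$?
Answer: $-12769$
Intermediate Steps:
$y{\left(L \right)} = 3 - \frac{5 L}{2}$ ($y{\left(L \right)} = 3 + \frac{L \left(-5\right)}{2} = 3 + \frac{\left(-5\right) L}{2} = 3 - \frac{5 L}{2}$)
$y{\left(178 \right)} - 12327 = \left(3 - 445\right) - 12327 = -442 - 12327 = -12769$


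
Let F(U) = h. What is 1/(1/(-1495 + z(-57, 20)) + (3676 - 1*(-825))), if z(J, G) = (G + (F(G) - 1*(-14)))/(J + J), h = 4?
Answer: 4486/20191483 ≈ 0.00022217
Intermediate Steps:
F(U) = 4
z(J, G) = (18 + G)/(2*J) (z(J, G) = (G + (4 - 1*(-14)))/(J + J) = (G + (4 + 14))/((2*J)) = (G + 18)*(1/(2*J)) = (18 + G)*(1/(2*J)) = (18 + G)/(2*J))
1/(1/(-1495 + z(-57, 20)) + (3676 - 1*(-825))) = 1/(1/(-1495 + (½)*(18 + 20)/(-57)) + (3676 - 1*(-825))) = 1/(1/(-1495 + (½)*(-1/57)*38) + (3676 + 825)) = 1/(1/(-1495 - ⅓) + 4501) = 1/(1/(-4486/3) + 4501) = 1/(-3/4486 + 4501) = 1/(20191483/4486) = 4486/20191483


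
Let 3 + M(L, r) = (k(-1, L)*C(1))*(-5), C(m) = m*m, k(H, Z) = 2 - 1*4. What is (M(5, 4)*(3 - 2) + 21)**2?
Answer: 784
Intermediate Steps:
k(H, Z) = -2 (k(H, Z) = 2 - 4 = -2)
C(m) = m**2
M(L, r) = 7 (M(L, r) = -3 - 2*1**2*(-5) = -3 - 2*1*(-5) = -3 - 2*(-5) = -3 + 10 = 7)
(M(5, 4)*(3 - 2) + 21)**2 = (7*(3 - 2) + 21)**2 = (7*1 + 21)**2 = (7 + 21)**2 = 28**2 = 784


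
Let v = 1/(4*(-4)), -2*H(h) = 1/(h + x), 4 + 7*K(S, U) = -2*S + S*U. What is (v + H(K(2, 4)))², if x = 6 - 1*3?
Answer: 121/2304 ≈ 0.052517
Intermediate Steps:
x = 3 (x = 6 - 3 = 3)
K(S, U) = -4/7 - 2*S/7 + S*U/7 (K(S, U) = -4/7 + (-2*S + S*U)/7 = -4/7 + (-2*S/7 + S*U/7) = -4/7 - 2*S/7 + S*U/7)
H(h) = -1/(2*(3 + h)) (H(h) = -1/(2*(h + 3)) = -1/(2*(3 + h)))
v = -1/16 (v = 1/(-16) = -1/16 ≈ -0.062500)
(v + H(K(2, 4)))² = (-1/16 - 1/(6 + 2*(-4/7 - 2/7*2 + (⅐)*2*4)))² = (-1/16 - 1/(6 + 2*(-4/7 - 4/7 + 8/7)))² = (-1/16 - 1/(6 + 2*0))² = (-1/16 - 1/(6 + 0))² = (-1/16 - 1/6)² = (-1/16 - 1*⅙)² = (-1/16 - ⅙)² = (-11/48)² = 121/2304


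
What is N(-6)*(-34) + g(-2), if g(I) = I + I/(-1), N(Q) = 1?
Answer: -34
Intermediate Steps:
g(I) = 0 (g(I) = I + I*(-1) = I - I = 0)
N(-6)*(-34) + g(-2) = 1*(-34) + 0 = -34 + 0 = -34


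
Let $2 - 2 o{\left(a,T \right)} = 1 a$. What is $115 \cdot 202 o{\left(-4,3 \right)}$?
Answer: $69690$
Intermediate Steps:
$o{\left(a,T \right)} = 1 - \frac{a}{2}$ ($o{\left(a,T \right)} = 1 - \frac{1 a}{2} = 1 - \frac{a}{2}$)
$115 \cdot 202 o{\left(-4,3 \right)} = 115 \cdot 202 \left(1 - -2\right) = 23230 \left(1 + 2\right) = 23230 \cdot 3 = 69690$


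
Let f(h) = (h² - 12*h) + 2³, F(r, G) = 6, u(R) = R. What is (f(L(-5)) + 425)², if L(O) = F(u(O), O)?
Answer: 157609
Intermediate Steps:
L(O) = 6
f(h) = 8 + h² - 12*h (f(h) = (h² - 12*h) + 8 = 8 + h² - 12*h)
(f(L(-5)) + 425)² = ((8 + 6² - 12*6) + 425)² = ((8 + 36 - 72) + 425)² = (-28 + 425)² = 397² = 157609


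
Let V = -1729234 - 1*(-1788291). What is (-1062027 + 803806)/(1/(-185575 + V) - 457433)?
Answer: 32669604478/57873508295 ≈ 0.56450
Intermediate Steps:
V = 59057 (V = -1729234 + 1788291 = 59057)
(-1062027 + 803806)/(1/(-185575 + V) - 457433) = (-1062027 + 803806)/(1/(-185575 + 59057) - 457433) = -258221/(1/(-126518) - 457433) = -258221/(-1/126518 - 457433) = -258221/(-57873508295/126518) = -258221*(-126518/57873508295) = 32669604478/57873508295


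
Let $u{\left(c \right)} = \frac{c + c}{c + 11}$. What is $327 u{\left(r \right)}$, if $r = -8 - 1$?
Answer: $-2943$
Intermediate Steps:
$r = -9$ ($r = -8 - 1 = -9$)
$u{\left(c \right)} = \frac{2 c}{11 + c}$
$327 u{\left(r \right)} = 327 \cdot 2 \left(-9\right) \frac{1}{11 - 9} = 327 \cdot 2 \left(-9\right) \frac{1}{2} = 327 \left(-9\right) = -2943$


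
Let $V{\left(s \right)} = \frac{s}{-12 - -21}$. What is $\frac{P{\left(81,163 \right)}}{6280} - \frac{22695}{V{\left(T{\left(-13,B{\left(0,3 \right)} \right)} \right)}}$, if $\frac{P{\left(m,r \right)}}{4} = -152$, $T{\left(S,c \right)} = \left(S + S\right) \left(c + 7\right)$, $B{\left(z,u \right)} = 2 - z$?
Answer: $\frac{17813599}{20410} \approx 872.79$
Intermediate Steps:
$T{\left(S,c \right)} = 2 S \left(7 + c\right)$
$P{\left(m,r \right)} = -608$ ($P{\left(m,r \right)} = 4 \left(-152\right) = -608$)
$V{\left(s \right)} = \frac{s}{9}$ ($V{\left(s \right)} = \frac{s}{-12 + 21} = \frac{s}{9}$)
$\frac{P{\left(81,163 \right)}}{6280} - \frac{22695}{V{\left(T{\left(-13,B{\left(0,3 \right)} \right)} \right)}} = - \frac{608}{6280} - \frac{22695}{\frac{1}{9} \cdot 2 \left(-13\right) \left(7 + \left(2 - 0\right)\right)} = \left(-608\right) \frac{1}{6280} - \frac{22695}{\frac{1}{9} \cdot 2 \left(-13\right) \left(7 + \left(2 + 0\right)\right)} = - \frac{76}{785} - \frac{22695}{\frac{1}{9} \cdot 2 \left(-13\right) \left(7 + 2\right)} = - \frac{76}{785} - \frac{22695}{\frac{1}{9} \cdot 2 \left(-13\right) 9} = - \frac{76}{785} - \frac{22695}{\frac{1}{9} \left(-234\right)} = - \frac{76}{785} - \frac{22695}{-26} = - \frac{76}{785} - - \frac{22695}{26} = - \frac{76}{785} + \frac{22695}{26} = \frac{17813599}{20410}$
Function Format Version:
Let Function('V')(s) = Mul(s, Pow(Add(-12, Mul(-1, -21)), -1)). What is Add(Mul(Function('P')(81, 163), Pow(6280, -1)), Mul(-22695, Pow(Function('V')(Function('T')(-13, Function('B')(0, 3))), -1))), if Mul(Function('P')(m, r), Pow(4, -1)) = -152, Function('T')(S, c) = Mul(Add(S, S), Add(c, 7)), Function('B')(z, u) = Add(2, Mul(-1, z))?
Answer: Rational(17813599, 20410) ≈ 872.79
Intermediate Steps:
Function('T')(S, c) = Mul(2, S, Add(7, c)) (Function('T')(S, c) = Mul(Mul(2, S), Add(7, c)) = Mul(2, S, Add(7, c)))
Function('P')(m, r) = -608 (Function('P')(m, r) = Mul(4, -152) = -608)
Function('V')(s) = Mul(Rational(1, 9), s) (Function('V')(s) = Mul(s, Pow(Add(-12, 21), -1)) = Mul(s, Pow(9, -1)) = Mul(s, Rational(1, 9)) = Mul(Rational(1, 9), s))
Add(Mul(Function('P')(81, 163), Pow(6280, -1)), Mul(-22695, Pow(Function('V')(Function('T')(-13, Function('B')(0, 3))), -1))) = Add(Mul(-608, Pow(6280, -1)), Mul(-22695, Pow(Mul(Rational(1, 9), Mul(2, -13, Add(7, Add(2, Mul(-1, 0))))), -1))) = Add(Mul(-608, Rational(1, 6280)), Mul(-22695, Pow(Mul(Rational(1, 9), Mul(2, -13, Add(7, Add(2, 0)))), -1))) = Add(Rational(-76, 785), Mul(-22695, Pow(Mul(Rational(1, 9), Mul(2, -13, Add(7, 2))), -1))) = Add(Rational(-76, 785), Mul(-22695, Pow(Mul(Rational(1, 9), Mul(2, -13, 9)), -1))) = Add(Rational(-76, 785), Mul(-22695, Pow(Mul(Rational(1, 9), -234), -1))) = Add(Rational(-76, 785), Mul(-22695, Pow(-26, -1))) = Add(Rational(-76, 785), Mul(-22695, Rational(-1, 26))) = Add(Rational(-76, 785), Rational(22695, 26)) = Rational(17813599, 20410)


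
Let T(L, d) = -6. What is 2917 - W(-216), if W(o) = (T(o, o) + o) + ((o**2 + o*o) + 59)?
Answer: -90232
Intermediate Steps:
W(o) = 53 + o + 2*o**2 (W(o) = (-6 + o) + ((o**2 + o*o) + 59) = (-6 + o) + ((o**2 + o**2) + 59) = (-6 + o) + (2*o**2 + 59) = (-6 + o) + (59 + 2*o**2) = 53 + o + 2*o**2)
2917 - W(-216) = 2917 - (53 - 216 + 2*(-216)**2) = 2917 - (53 - 216 + 2*46656) = 2917 - (53 - 216 + 93312) = 2917 - 1*93149 = 2917 - 93149 = -90232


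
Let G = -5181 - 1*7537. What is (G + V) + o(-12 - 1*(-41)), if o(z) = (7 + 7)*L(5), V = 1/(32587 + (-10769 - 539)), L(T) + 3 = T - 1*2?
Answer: -270626321/21279 ≈ -12718.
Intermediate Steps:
L(T) = -5 + T (L(T) = -3 + (T - 1*2) = -3 + (T - 2) = -3 + (-2 + T) = -5 + T)
V = 1/21279 (V = 1/(32587 - 11308) = 1/21279 ≈ 4.6995e-5)
G = -12718 (G = -5181 - 7537 = -12718)
o(z) = 0 (o(z) = (7 + 7)*(-5 + 5) = 14*0 = 0)
(G + V) + o(-12 - 1*(-41)) = (-12718 + 1/21279) + 0 = -270626321/21279 + 0 = -270626321/21279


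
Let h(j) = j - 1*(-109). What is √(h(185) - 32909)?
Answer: I*√32615 ≈ 180.6*I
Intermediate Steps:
h(j) = 109 + j (h(j) = j + 109 = 109 + j)
√(h(185) - 32909) = √((109 + 185) - 32909) = √(294 - 32909) = √(-32615) = I*√32615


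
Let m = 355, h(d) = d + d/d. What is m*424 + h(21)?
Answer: 150542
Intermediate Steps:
h(d) = 1 + d (h(d) = d + 1 = 1 + d)
m*424 + h(21) = 355*424 + (1 + 21) = 150520 + 22 = 150542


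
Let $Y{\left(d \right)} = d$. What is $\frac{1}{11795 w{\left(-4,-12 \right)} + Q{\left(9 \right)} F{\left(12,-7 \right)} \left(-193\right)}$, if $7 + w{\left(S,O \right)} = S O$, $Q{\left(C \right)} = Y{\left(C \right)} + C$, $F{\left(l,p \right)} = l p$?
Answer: $\frac{1}{775411} \approx 1.2896 \cdot 10^{-6}$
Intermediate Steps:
$Q{\left(C \right)} = 2 C$ ($Q{\left(C \right)} = C + C = 2 C$)
$w{\left(S,O \right)} = -7 + O S$ ($w{\left(S,O \right)} = -7 + S O = -7 + O S$)
$\frac{1}{11795 w{\left(-4,-12 \right)} + Q{\left(9 \right)} F{\left(12,-7 \right)} \left(-193\right)} = \frac{1}{11795 \left(-7 - -48\right) + 2 \cdot 9 \cdot 12 \left(-7\right) \left(-193\right)} = \frac{1}{11795 \left(-7 + 48\right) + 18 \left(-84\right) \left(-193\right)} = \frac{1}{11795 \cdot 41 - -291816} = \frac{1}{483595 + 291816} = \frac{1}{775411}$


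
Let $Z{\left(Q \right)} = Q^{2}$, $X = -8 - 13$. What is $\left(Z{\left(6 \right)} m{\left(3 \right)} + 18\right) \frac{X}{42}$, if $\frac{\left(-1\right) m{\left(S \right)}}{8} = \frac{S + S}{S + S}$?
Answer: $135$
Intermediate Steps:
$X = -21$ ($X = -8 - 13 = -21$)
$m{\left(S \right)} = -8$ ($m{\left(S \right)} = - 8 \frac{S + S}{S + S} = - 8 \frac{2 S}{2 S} = - 8 \cdot 2 S \frac{1}{2 S} = \left(-8\right) 1 = -8$)
$\left(Z{\left(6 \right)} m{\left(3 \right)} + 18\right) \frac{X}{42} = \left(6^{2} \left(-8\right) + 18\right) \left(- \frac{21}{42}\right) = \left(36 \left(-8\right) + 18\right) \left(\left(-21\right) \frac{1}{42}\right) = \left(-288 + 18\right) \left(- \frac{1}{2}\right) = \left(-270\right) \left(- \frac{1}{2}\right) = 135$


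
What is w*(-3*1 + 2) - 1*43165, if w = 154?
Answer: -43319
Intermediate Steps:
w*(-3*1 + 2) - 1*43165 = 154*(-3*1 + 2) - 1*43165 = 154*(-3 + 2) - 43165 = 154*(-1) - 43165 = -154 - 43165 = -43319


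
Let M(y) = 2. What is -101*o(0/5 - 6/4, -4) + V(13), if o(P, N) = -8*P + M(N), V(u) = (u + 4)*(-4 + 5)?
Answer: -1397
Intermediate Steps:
V(u) = 4 + u (V(u) = (4 + u)*1 = 4 + u)
o(P, N) = 2 - 8*P (o(P, N) = -8*P + 2 = 2 - 8*P)
-101*o(0/5 - 6/4, -4) + V(13) = -101*(2 - 8*(0/5 - 6/4)) + (4 + 13) = -101*(2 - 8*(0*(1/5) - 6*1/4)) + 17 = -101*(2 - 8*(0 - 3/2)) + 17 = -101*(2 - 8*(-3/2)) + 17 = -101*(2 + 12) + 17 = -101*14 + 17 = -1414 + 17 = -1397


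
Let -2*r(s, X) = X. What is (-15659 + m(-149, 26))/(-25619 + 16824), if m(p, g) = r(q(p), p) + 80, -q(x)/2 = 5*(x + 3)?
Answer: 31009/17590 ≈ 1.7629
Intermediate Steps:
q(x) = -30 - 10*x (q(x) = -10*(x + 3) = -10*(3 + x) = -2*(15 + 5*x) = -30 - 10*x)
r(s, X) = -X/2
m(p, g) = 80 - p/2 (m(p, g) = -p/2 + 80 = 80 - p/2)
(-15659 + m(-149, 26))/(-25619 + 16824) = (-15659 + (80 - ½*(-149)))/(-25619 + 16824) = (-15659 + (80 + 149/2))/(-8795) = (-15659 + 309/2)*(-1/8795) = -31009/2*(-1/8795) = 31009/17590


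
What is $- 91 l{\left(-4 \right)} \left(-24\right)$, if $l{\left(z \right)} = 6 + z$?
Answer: $4368$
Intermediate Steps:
$- 91 l{\left(-4 \right)} \left(-24\right) = - 91 \left(6 - 4\right) \left(-24\right) = \left(-91\right) 2 \left(-24\right) = \left(-182\right) \left(-24\right) = 4368$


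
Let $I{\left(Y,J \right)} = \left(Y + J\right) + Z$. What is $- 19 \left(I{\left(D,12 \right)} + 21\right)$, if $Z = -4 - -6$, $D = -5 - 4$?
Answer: $-494$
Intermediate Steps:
$D = -9$
$Z = 2$ ($Z = -4 + 6 = 2$)
$I{\left(Y,J \right)} = 2 + J + Y$ ($I{\left(Y,J \right)} = \left(Y + J\right) + 2 = \left(J + Y\right) + 2 = 2 + J + Y$)
$- 19 \left(I{\left(D,12 \right)} + 21\right) = - 19 \left(\left(2 + 12 - 9\right) + 21\right) = - 19 \left(5 + 21\right) = \left(-19\right) 26 = -494$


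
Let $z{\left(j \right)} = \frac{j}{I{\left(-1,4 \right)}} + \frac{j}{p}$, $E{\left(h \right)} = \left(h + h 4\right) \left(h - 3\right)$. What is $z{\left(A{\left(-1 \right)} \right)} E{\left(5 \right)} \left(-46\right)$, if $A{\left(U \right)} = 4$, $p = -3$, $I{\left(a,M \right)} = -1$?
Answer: $\frac{36800}{3} \approx 12267.0$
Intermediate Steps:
$E{\left(h \right)} = 5 h \left(-3 + h\right)$ ($E{\left(h \right)} = \left(h + 4 h\right) \left(-3 + h\right) = 5 h \left(-3 + h\right)$)
$z{\left(j \right)} = - \frac{4 j}{3}$ ($z{\left(j \right)} = \frac{j}{-1} + \frac{j}{-3} = j \left(-1\right) + j \left(- \frac{1}{3}\right) = - j - \frac{j}{3} = - \frac{4 j}{3}$)
$z{\left(A{\left(-1 \right)} \right)} E{\left(5 \right)} \left(-46\right) = \left(- \frac{4}{3}\right) 4 \cdot 5 \cdot 5 \left(-3 + 5\right) \left(-46\right) = - \frac{16 \cdot 5 \cdot 5 \cdot 2}{3} \left(-46\right) = \left(- \frac{16}{3}\right) 50 \left(-46\right) = \left(- \frac{800}{3}\right) \left(-46\right) = \frac{36800}{3}$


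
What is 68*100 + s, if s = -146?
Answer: 6654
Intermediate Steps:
68*100 + s = 68*100 - 146 = 6800 - 146 = 6654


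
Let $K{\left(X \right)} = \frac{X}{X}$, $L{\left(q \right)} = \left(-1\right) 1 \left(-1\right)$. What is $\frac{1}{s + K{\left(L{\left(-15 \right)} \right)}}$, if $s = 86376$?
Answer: $\frac{1}{86377} \approx 1.1577 \cdot 10^{-5}$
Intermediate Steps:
$L{\left(q \right)} = 1$ ($L{\left(q \right)} = \left(-1\right) \left(-1\right) = 1$)
$K{\left(X \right)} = 1$
$\frac{1}{s + K{\left(L{\left(-15 \right)} \right)}} = \frac{1}{86376 + 1} = \frac{1}{86377}$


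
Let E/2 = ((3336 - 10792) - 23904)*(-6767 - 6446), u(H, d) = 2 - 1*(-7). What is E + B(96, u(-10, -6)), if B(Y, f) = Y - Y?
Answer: 828719360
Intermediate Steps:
u(H, d) = 9 (u(H, d) = 2 + 7 = 9)
E = 828719360 (E = 2*(((3336 - 10792) - 23904)*(-6767 - 6446)) = 2*((-7456 - 23904)*(-13213)) = 2*(-31360*(-13213)) = 2*414359680 = 828719360)
B(Y, f) = 0
E + B(96, u(-10, -6)) = 828719360 + 0 = 828719360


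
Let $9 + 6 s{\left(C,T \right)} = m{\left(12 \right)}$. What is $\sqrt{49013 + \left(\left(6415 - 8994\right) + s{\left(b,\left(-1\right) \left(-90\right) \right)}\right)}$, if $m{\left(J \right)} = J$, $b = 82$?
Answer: $\frac{\sqrt{185738}}{2} \approx 215.49$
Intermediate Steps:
$s{\left(C,T \right)} = \frac{1}{2}$ ($s{\left(C,T \right)} = - \frac{3}{2} + \frac{1}{6} \cdot 12 = - \frac{3}{2} + 2 = \frac{1}{2}$)
$\sqrt{49013 + \left(\left(6415 - 8994\right) + s{\left(b,\left(-1\right) \left(-90\right) \right)}\right)} = \sqrt{49013 + \left(\left(6415 - 8994\right) + \frac{1}{2}\right)} = \sqrt{49013 + \left(-2579 + \frac{1}{2}\right)} = \sqrt{49013 - \frac{5157}{2}} = \sqrt{\frac{92869}{2}} = \frac{\sqrt{185738}}{2}$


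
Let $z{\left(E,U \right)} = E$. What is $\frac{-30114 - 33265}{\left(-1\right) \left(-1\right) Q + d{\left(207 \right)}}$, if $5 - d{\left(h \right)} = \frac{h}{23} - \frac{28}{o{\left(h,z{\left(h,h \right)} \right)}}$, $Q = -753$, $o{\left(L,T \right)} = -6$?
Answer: $\frac{190137}{2285} \approx 83.211$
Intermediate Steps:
$d{\left(h \right)} = \frac{1}{3} - \frac{h}{23}$ ($d{\left(h \right)} = 5 - \left(\frac{h}{23} - \frac{28}{-6}\right) = 5 - \left(h \frac{1}{23} - - \frac{14}{3}\right) = 5 - \left(\frac{h}{23} + \frac{14}{3}\right) = 5 - \left(\frac{14}{3} + \frac{h}{23}\right) = \frac{1}{3} - \frac{h}{23}$)
$\frac{-30114 - 33265}{\left(-1\right) \left(-1\right) Q + d{\left(207 \right)}} = \frac{-30114 - 33265}{\left(-1\right) \left(-1\right) \left(-753\right) + \left(\frac{1}{3} - 9\right)} = - \frac{63379}{1 \left(-753\right) + \left(\frac{1}{3} - 9\right)} = - \frac{63379}{-753 - \frac{26}{3}} = - \frac{63379}{- \frac{2285}{3}} = \left(-63379\right) \left(- \frac{3}{2285}\right) = \frac{190137}{2285}$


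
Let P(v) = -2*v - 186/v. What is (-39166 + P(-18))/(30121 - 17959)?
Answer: -117359/36486 ≈ -3.2165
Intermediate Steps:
P(v) = -186/v - 2*v
(-39166 + P(-18))/(30121 - 17959) = (-39166 + (-186/(-18) - 2*(-18)))/(30121 - 17959) = (-39166 + (-186*(-1/18) + 36))/12162 = (-39166 + (31/3 + 36))*(1/12162) = (-39166 + 139/3)*(1/12162) = -117359/3*1/12162 = -117359/36486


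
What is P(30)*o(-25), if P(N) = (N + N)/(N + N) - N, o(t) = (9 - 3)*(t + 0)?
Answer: 4350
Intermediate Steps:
o(t) = 6*t
P(N) = 1 - N (P(N) = (2*N)/((2*N)) - N = (2*N)*(1/(2*N)) - N = 1 - N)
P(30)*o(-25) = (1 - 1*30)*(6*(-25)) = (1 - 30)*(-150) = -29*(-150) = 4350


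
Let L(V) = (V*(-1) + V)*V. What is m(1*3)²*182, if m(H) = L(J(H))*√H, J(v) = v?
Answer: 0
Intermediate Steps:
L(V) = 0 (L(V) = (-V + V)*V = 0*V = 0)
m(H) = 0 (m(H) = 0*√H = 0)
m(1*3)²*182 = 0²*182 = 0*182 = 0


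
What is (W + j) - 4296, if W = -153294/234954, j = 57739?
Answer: 2092748888/39159 ≈ 53442.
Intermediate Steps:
W = -25549/39159 (W = -153294*1/234954 = -25549/39159 ≈ -0.65244)
(W + j) - 4296 = (-25549/39159 + 57739) - 4296 = 2260975952/39159 - 4296 = 2092748888/39159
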